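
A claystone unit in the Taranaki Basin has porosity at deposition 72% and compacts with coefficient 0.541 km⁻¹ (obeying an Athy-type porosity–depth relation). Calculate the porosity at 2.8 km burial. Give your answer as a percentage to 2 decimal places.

15.83%

n = n₀·exp(−k·Z) = 0.72 × exp(−0.541 × 2.8) = 0.72 × exp(−1.515)
  = 0.72 × 0.2199 = 0.1583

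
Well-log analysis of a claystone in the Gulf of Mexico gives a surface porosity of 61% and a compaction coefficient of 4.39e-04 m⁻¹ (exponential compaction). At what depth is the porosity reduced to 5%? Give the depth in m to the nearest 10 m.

5700 m

Working in km (1 km = 1000 m; k in km⁻¹ = k in m⁻¹ × 1000):
Invert Athy's law: d = ln(φ₀/φ) / k
d = ln(0.61/0.05) / 0.439 = ln(12.2) / 0.439 = 2.5014 / 0.439 = 5.698 km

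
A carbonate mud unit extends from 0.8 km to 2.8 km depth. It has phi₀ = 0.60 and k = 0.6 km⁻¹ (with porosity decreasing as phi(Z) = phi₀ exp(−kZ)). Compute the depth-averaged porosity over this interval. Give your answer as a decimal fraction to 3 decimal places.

0.216

⟨phi⟩ = (1/(Z₂−Z₁)) ∫ phi₀ e^(−kZ) dZ = phi₀·(e^(−k·Z₁) − e^(−k·Z₂)) / (k·(Z₂−Z₁))
e^(−0.6×0.8) = 0.6188; e^(−0.6×2.8) = 0.1864
⟨phi⟩ = 0.6 × (0.6188 − 0.1864) / (0.6 × 2) = 0.6 × 0.3603 = 0.2162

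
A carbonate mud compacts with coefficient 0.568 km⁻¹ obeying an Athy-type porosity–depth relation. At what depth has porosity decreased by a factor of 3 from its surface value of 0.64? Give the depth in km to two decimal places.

phi/phi₀ = 1/3 ⇒ exp(−c·Z) = 1/3 ⇒ Z = ln(3) / c
Z = 1.0986 / 0.568 = 1.934 km

1.93 km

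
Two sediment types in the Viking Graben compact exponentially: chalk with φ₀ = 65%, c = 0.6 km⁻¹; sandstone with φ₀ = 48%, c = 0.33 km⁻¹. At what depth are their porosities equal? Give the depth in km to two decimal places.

Set φ₀ₐ e^(−cₐz) = φ₀ᵦ e^(−cᵦz) ⇒ ln(φ₀ₐ/φ₀ᵦ) = (cₐ − cᵦ)·z
z = ln(0.65/0.48) / (0.6 − 0.33) = 0.3032 / 0.27 = 1.123 km

1.12 km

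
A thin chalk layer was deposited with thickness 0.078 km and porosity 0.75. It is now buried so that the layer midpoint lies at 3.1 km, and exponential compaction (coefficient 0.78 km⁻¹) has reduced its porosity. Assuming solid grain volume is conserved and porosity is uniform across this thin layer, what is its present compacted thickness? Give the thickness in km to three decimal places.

0.021 km

Porosity at 3.1 km: n = 0.75·exp(−0.78×3.1) = 0.0668
Solid-volume conservation: h(1−n) = h₀(1−n₀) ⇒ h = h₀·(1−n₀)/(1−n)
h = 0.078 × (1 − 0.75)/(1 − 0.0668) = 0.078 × 0.2679 = 0.0209 km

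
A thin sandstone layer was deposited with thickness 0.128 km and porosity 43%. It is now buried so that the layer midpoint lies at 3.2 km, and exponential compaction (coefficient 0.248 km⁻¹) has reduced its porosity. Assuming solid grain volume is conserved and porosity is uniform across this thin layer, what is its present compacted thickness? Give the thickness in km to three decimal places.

Porosity at 3.2 km: phi = 0.43·exp(−0.248×3.2) = 0.1945
Solid-volume conservation: h(1−phi) = h₀(1−phi₀) ⇒ h = h₀·(1−phi₀)/(1−phi)
h = 0.128 × (1 − 0.43)/(1 − 0.1945) = 0.128 × 0.7076 = 0.0906 km

0.091 km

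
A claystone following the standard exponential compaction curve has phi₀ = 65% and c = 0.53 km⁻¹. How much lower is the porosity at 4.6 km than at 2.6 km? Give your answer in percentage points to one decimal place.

phi(2.6) = 0.65·e^(−0.53×2.6) = 0.1639
phi(4.6) = 0.65·e^(−0.53×4.6) = 0.0568
Δphi = 0.1639 − 0.0568 = 0.1071

10.7 percentage points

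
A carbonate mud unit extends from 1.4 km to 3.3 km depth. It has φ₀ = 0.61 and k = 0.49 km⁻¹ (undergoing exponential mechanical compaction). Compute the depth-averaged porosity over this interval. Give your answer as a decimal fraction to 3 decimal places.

⟨φ⟩ = (1/(Z₂−Z₁)) ∫ φ₀ e^(−kZ) dZ = φ₀·(e^(−k·Z₁) − e^(−k·Z₂)) / (k·(Z₂−Z₁))
e^(−0.49×1.4) = 0.5036; e^(−0.49×3.3) = 0.1985
⟨φ⟩ = 0.61 × (0.5036 − 0.1985) / (0.49 × 1.9) = 0.61 × 0.3277 = 0.1999

0.200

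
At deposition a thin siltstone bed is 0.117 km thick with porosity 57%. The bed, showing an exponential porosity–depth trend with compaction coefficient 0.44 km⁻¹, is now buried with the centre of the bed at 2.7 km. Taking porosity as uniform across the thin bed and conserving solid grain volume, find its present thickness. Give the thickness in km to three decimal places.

Porosity at 2.7 km: phi = 0.57·exp(−0.44×2.7) = 0.1738
Solid-volume conservation: h(1−phi) = h₀(1−phi₀) ⇒ h = h₀·(1−phi₀)/(1−phi)
h = 0.117 × (1 − 0.57)/(1 − 0.1738) = 0.117 × 0.5204 = 0.0609 km

0.061 km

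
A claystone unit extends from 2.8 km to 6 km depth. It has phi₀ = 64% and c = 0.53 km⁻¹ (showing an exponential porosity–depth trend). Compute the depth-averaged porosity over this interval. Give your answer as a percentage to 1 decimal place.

⟨phi⟩ = (1/(z₂−z₁)) ∫ phi₀ e^(−cz) dz = phi₀·(e^(−c·z₁) − e^(−c·z₂)) / (c·(z₂−z₁))
e^(−0.53×2.8) = 0.2267; e^(−0.53×6) = 0.0416
⟨phi⟩ = 0.64 × (0.2267 − 0.0416) / (0.53 × 3.2) = 0.64 × 0.1092 = 0.0699

7.0%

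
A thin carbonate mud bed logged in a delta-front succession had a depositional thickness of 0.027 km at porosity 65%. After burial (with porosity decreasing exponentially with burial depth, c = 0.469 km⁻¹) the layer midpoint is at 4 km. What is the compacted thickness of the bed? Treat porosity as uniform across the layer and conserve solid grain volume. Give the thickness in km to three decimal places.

0.010 km

Porosity at 4 km: φ = 0.65·exp(−0.469×4) = 0.0996
Solid-volume conservation: h(1−φ) = h₀(1−φ₀) ⇒ h = h₀·(1−φ₀)/(1−φ)
h = 0.027 × (1 − 0.65)/(1 − 0.0996) = 0.027 × 0.3887 = 0.0105 km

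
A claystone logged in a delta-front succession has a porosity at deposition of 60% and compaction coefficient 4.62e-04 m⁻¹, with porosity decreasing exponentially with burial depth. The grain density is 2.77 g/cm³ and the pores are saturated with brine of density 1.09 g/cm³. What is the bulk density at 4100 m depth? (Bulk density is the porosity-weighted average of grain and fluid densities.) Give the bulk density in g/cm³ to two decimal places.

Working in km (1 km = 1000 m; β in km⁻¹ = β in m⁻¹ × 1000):
Porosity at depth: n = 0.6·exp(−0.462×4.1) = 0.6×0.1504 = 0.0903
Bulk density: ρ_b = (1−n)ρ_g + n·ρ_f = 0.9097×2.77 + 0.0903×1.09
       = 2.520 + 0.098 = 2.618 g/cm³

2.62 g/cm³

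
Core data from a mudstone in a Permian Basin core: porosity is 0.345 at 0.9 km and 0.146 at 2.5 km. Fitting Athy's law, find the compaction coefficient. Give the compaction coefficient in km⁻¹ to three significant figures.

0.537 km⁻¹

Athy: phi(Z) = phi₀ e^(−βZ) ⇒ phi₁/phi₂ = e^{β(Z₂−Z₁)} ⇒ β = ln(phi₁/phi₂)/(Z₂−Z₁)
β = ln(0.345/0.146) / (2.5 − 0.9) = ln(2.363) / 1.6 = 0.8599 / 1.6 = 0.5375 km⁻¹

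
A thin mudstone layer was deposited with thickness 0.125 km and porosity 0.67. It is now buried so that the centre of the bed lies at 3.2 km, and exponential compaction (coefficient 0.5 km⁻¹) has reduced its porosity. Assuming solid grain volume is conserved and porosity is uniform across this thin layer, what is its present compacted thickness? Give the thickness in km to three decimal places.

Porosity at 3.2 km: n = 0.67·exp(−0.5×3.2) = 0.1353
Solid-volume conservation: h(1−n) = h₀(1−n₀) ⇒ h = h₀·(1−n₀)/(1−n)
h = 0.125 × (1 − 0.67)/(1 − 0.1353) = 0.125 × 0.3816 = 0.0477 km

0.048 km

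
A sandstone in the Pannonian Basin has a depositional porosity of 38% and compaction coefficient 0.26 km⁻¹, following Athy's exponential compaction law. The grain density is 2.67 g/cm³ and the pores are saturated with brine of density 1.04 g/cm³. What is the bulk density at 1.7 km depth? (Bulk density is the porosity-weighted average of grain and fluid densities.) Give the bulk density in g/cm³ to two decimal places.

2.27 g/cm³

Porosity at depth: phi = 0.38·exp(−0.26×1.7) = 0.38×0.6427 = 0.2442
Bulk density: ρ_b = (1−phi)ρ_g + phi·ρ_f = 0.7558×2.67 + 0.2442×1.04
       = 2.018 + 0.254 = 2.272 g/cm³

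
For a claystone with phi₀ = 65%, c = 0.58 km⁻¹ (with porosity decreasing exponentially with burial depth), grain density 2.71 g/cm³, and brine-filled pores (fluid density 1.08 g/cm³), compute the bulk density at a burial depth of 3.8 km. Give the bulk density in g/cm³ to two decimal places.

Porosity at depth: phi = 0.65·exp(−0.58×3.8) = 0.65×0.1104 = 0.0717
Bulk density: ρ_b = (1−phi)ρ_g + phi·ρ_f = 0.9283×2.71 + 0.0717×1.08
       = 2.516 + 0.077 = 2.593 g/cm³

2.59 g/cm³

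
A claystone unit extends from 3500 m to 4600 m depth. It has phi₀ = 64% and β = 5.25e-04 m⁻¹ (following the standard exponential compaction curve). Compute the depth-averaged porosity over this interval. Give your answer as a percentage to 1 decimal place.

Working in km (1 km = 1000 m; β in km⁻¹ = β in m⁻¹ × 1000):
⟨phi⟩ = (1/(z₂−z₁)) ∫ phi₀ e^(−βz) dz = phi₀·(e^(−β·z₁) − e^(−β·z₂)) / (β·(z₂−z₁))
e^(−0.525×3.5) = 0.1592; e^(−0.525×4.6) = 0.0894
⟨phi⟩ = 0.64 × (0.1592 − 0.0894) / (0.525 × 1.1) = 0.64 × 0.1209 = 0.0774

7.7%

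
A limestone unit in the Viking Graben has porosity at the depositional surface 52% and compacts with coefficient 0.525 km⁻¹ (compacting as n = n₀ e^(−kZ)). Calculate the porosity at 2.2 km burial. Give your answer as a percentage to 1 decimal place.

n = n₀·exp(−k·Z) = 0.52 × exp(−0.525 × 2.2) = 0.52 × exp(−1.155)
  = 0.52 × 0.3151 = 0.1638

16.4%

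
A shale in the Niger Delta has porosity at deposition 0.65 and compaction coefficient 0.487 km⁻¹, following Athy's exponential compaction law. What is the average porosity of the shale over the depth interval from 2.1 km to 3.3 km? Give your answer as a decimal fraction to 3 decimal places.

0.177

⟨n⟩ = (1/(d₂−d₁)) ∫ n₀ e^(−βd) dd = n₀·(e^(−β·d₁) − e^(−β·d₂)) / (β·(d₂−d₁))
e^(−0.487×2.1) = 0.3596; e^(−0.487×3.3) = 0.2005
⟨n⟩ = 0.65 × (0.3596 − 0.2005) / (0.487 × 1.2) = 0.65 × 0.2723 = 0.1770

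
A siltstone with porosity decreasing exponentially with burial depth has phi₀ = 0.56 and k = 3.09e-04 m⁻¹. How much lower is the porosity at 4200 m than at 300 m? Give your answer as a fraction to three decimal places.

Working in km (1 km = 1000 m; k in km⁻¹ = k in m⁻¹ × 1000):
phi(0.3) = 0.56·e^(−0.309×0.3) = 0.5104
phi(4.2) = 0.56·e^(−0.309×4.2) = 0.1530
Δphi = 0.5104 − 0.1530 = 0.3575

0.357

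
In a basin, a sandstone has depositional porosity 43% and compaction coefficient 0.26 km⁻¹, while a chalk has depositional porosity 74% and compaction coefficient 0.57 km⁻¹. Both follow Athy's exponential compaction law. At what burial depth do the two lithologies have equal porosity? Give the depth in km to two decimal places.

1.75 km

Set n₀ₐ e^(−kₐd) = n₀ᵦ e^(−kᵦd) ⇒ ln(n₀ₐ/n₀ᵦ) = (kₐ − kᵦ)·d
d = ln(0.43/0.74) / (0.26 − 0.57) = -0.5429 / -0.31 = 1.751 km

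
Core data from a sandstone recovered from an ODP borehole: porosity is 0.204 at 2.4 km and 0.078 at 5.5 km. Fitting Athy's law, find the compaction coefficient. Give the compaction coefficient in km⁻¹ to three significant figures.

Athy: φ(z) = φ₀ e^(−kz) ⇒ φ₁/φ₂ = e^{k(z₂−z₁)} ⇒ k = ln(φ₁/φ₂)/(z₂−z₁)
k = ln(0.204/0.078) / (5.5 − 2.4) = ln(2.615) / 3.1 = 0.9614 / 3.1 = 0.3101 km⁻¹

0.310 km⁻¹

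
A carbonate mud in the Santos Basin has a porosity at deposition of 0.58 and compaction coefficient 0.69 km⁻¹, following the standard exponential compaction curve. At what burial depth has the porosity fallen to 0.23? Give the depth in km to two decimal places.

Invert Athy's law: z = ln(phi₀/phi) / β
z = ln(0.58/0.23) / 0.69 = ln(2.522) / 0.69 = 0.9249 / 0.69 = 1.341 km

1.34 km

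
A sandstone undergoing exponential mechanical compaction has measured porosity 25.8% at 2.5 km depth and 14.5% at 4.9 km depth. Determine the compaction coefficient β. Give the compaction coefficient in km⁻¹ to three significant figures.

0.240 km⁻¹

Athy: n(d) = n₀ e^(−βd) ⇒ n₁/n₂ = e^{β(d₂−d₁)} ⇒ β = ln(n₁/n₂)/(d₂−d₁)
β = ln(0.258/0.145) / (4.9 − 2.5) = ln(1.779) / 2.4 = 0.5762 / 2.4 = 0.2401 km⁻¹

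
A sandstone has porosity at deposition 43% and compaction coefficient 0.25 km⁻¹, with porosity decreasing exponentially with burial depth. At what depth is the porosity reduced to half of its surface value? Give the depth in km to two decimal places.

2.77 km

phi/phi₀ = 1/2 ⇒ exp(−c·Z) = 1/2 ⇒ Z = ln(2) / c
Z = 0.6931 / 0.25 = 2.773 km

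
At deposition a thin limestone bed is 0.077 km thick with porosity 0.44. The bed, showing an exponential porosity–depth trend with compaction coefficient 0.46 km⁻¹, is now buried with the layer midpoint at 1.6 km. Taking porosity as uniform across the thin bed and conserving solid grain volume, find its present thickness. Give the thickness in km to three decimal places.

Porosity at 1.6 km: phi = 0.44·exp(−0.46×1.6) = 0.2108
Solid-volume conservation: h(1−phi) = h₀(1−phi₀) ⇒ h = h₀·(1−phi₀)/(1−phi)
h = 0.077 × (1 − 0.44)/(1 − 0.2108) = 0.077 × 0.7096 = 0.0546 km

0.055 km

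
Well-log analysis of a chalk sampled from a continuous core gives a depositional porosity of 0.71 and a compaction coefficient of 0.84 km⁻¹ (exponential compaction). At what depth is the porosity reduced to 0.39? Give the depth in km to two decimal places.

Invert Athy's law: z = ln(n₀/n) / c
z = ln(0.71/0.39) / 0.84 = ln(1.821) / 0.84 = 0.5991 / 0.84 = 0.713 km

0.71 km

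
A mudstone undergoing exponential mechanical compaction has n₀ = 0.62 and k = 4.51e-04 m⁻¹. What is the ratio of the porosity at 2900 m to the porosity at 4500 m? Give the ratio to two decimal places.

Working in km (1 km = 1000 m; k in km⁻¹ = k in m⁻¹ × 1000):
n(Z₁)/n(Z₂) = e^(−k·Z₁)/e^(−k·Z₂) = e^{k(Z₂−Z₁)}
= exp(0.451 × 1.6) = exp(0.7216) = 2.0577

2.06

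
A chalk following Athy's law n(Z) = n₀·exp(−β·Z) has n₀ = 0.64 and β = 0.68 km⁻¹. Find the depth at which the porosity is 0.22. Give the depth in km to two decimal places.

1.57 km

Invert Athy's law: Z = ln(n₀/n) / β
Z = ln(0.64/0.22) / 0.68 = ln(2.909) / 0.68 = 1.0678 / 0.68 = 1.570 km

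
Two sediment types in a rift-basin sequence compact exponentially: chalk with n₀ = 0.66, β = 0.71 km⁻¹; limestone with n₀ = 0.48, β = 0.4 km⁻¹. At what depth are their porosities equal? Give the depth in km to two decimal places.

1.03 km

Set n₀ₐ e^(−βₐZ) = n₀ᵦ e^(−βᵦZ) ⇒ ln(n₀ₐ/n₀ᵦ) = (βₐ − βᵦ)·Z
Z = ln(0.66/0.48) / (0.71 − 0.4) = 0.3185 / 0.31 = 1.027 km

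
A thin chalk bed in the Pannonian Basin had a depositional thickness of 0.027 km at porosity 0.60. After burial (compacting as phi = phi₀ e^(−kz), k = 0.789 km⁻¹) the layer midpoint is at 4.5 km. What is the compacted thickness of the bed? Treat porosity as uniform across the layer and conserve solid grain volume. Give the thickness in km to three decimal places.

0.011 km

Porosity at 4.5 km: phi = 0.6·exp(−0.789×4.5) = 0.0172
Solid-volume conservation: h(1−phi) = h₀(1−phi₀) ⇒ h = h₀·(1−phi₀)/(1−phi)
h = 0.027 × (1 − 0.6)/(1 − 0.0172) = 0.027 × 0.4070 = 0.0110 km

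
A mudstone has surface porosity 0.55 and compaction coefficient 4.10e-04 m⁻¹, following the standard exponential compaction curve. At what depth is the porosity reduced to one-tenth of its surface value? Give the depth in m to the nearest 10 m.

Working in km (1 km = 1000 m; k in km⁻¹ = k in m⁻¹ × 1000):
phi/phi₀ = 1/10 ⇒ exp(−k·Z) = 1/10 ⇒ Z = ln(10) / k
Z = 2.3026 / 0.41 = 5.616 km

5620 m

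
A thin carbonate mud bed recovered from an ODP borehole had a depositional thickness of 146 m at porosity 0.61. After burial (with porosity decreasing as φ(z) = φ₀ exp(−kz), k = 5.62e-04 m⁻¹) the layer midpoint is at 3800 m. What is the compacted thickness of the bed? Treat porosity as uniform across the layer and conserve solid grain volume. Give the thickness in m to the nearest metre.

Working in km (1 km = 1000 m; k in km⁻¹ = k in m⁻¹ × 1000):
Porosity at 3.8 km: φ = 0.61·exp(−0.562×3.8) = 0.0721
Solid-volume conservation: h(1−φ) = h₀(1−φ₀) ⇒ h = h₀·(1−φ₀)/(1−φ)
h = 0.146 × (1 − 0.61)/(1 − 0.0721) = 0.146 × 0.4203 = 0.0614 km

61 m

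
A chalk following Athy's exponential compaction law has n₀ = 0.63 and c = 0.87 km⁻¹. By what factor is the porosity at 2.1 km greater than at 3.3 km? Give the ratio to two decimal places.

2.84

n(Z₁)/n(Z₂) = e^(−c·Z₁)/e^(−c·Z₂) = e^{c(Z₂−Z₁)}
= exp(0.87 × 1.2) = exp(1.044) = 2.8406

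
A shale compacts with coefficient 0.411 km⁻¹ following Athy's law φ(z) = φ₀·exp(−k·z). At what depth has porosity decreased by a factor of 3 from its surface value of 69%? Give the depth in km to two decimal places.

2.67 km

φ/φ₀ = 1/3 ⇒ exp(−k·z) = 1/3 ⇒ z = ln(3) / k
z = 1.0986 / 0.411 = 2.673 km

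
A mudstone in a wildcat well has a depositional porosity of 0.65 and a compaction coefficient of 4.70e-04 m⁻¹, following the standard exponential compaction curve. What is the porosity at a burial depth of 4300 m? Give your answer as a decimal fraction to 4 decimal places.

0.0861

Working in km (1 km = 1000 m; c in km⁻¹ = c in m⁻¹ × 1000):
n = n₀·exp(−c·z) = 0.65 × exp(−0.47 × 4.3) = 0.65 × exp(−2.021)
  = 0.65 × 0.1325 = 0.0861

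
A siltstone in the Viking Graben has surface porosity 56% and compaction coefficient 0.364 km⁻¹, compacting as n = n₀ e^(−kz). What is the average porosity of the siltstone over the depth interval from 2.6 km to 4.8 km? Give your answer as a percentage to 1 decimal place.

⟨n⟩ = (1/(z₂−z₁)) ∫ n₀ e^(−kz) dz = n₀·(e^(−k·z₁) − e^(−k·z₂)) / (k·(z₂−z₁))
e^(−0.364×2.6) = 0.3881; e^(−0.364×4.8) = 0.1743
⟨n⟩ = 0.56 × (0.3881 − 0.1743) / (0.364 × 2.2) = 0.56 × 0.2671 = 0.1496

15.0%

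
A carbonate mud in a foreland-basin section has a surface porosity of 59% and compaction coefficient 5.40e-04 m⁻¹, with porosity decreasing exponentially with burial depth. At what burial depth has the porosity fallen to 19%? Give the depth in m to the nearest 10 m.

2100 m

Working in km (1 km = 1000 m; c in km⁻¹ = c in m⁻¹ × 1000):
Invert Athy's law: Z = ln(n₀/n) / c
Z = ln(0.59/0.19) / 0.54 = ln(3.105) / 0.54 = 1.1331 / 0.54 = 2.098 km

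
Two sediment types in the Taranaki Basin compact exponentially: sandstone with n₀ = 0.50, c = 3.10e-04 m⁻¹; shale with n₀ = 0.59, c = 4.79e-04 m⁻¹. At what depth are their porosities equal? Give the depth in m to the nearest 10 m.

980 m

Working in km (1 km = 1000 m; c in km⁻¹ = c in m⁻¹ × 1000):
Set n₀ₐ e^(−cₐz) = n₀ᵦ e^(−cᵦz) ⇒ ln(n₀ₐ/n₀ᵦ) = (cₐ − cᵦ)·z
z = ln(0.5/0.59) / (0.31 − 0.479) = -0.1655 / -0.169 = 0.979 km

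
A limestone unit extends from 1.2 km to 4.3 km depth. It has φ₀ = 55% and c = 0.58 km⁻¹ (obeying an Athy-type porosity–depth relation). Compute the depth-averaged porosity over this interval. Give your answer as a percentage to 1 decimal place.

12.7%

⟨φ⟩ = (1/(z₂−z₁)) ∫ φ₀ e^(−cz) dz = φ₀·(e^(−c·z₁) − e^(−c·z₂)) / (c·(z₂−z₁))
e^(−0.58×1.2) = 0.4986; e^(−0.58×4.3) = 0.0826
⟨φ⟩ = 0.55 × (0.4986 − 0.0826) / (0.58 × 3.1) = 0.55 × 0.2314 = 0.1273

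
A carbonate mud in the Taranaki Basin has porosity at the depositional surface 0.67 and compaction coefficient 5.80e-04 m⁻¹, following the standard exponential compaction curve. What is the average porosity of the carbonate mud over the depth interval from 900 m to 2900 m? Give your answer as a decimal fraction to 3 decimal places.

Working in km (1 km = 1000 m; β in km⁻¹ = β in m⁻¹ × 1000):
⟨n⟩ = (1/(d₂−d₁)) ∫ n₀ e^(−βd) dd = n₀·(e^(−β·d₁) − e^(−β·d₂)) / (β·(d₂−d₁))
e^(−0.58×0.9) = 0.5933; e^(−0.58×2.9) = 0.1860
⟨n⟩ = 0.67 × (0.5933 − 0.1860) / (0.58 × 2) = 0.67 × 0.3511 = 0.2353

0.235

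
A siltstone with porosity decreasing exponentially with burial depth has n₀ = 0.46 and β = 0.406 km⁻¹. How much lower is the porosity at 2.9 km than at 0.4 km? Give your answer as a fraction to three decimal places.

n(0.4) = 0.46·e^(−0.406×0.4) = 0.3910
n(2.9) = 0.46·e^(−0.406×2.9) = 0.1417
Δn = 0.3910 − 0.1417 = 0.2493

0.249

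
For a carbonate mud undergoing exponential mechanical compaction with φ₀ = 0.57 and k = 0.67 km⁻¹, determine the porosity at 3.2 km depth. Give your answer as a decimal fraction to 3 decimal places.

φ = φ₀·exp(−k·d) = 0.57 × exp(−0.67 × 3.2) = 0.57 × exp(−2.144)
  = 0.57 × 0.1172 = 0.0668

0.067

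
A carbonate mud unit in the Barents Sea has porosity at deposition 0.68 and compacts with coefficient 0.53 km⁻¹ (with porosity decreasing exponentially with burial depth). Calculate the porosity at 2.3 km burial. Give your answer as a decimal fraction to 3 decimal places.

φ = φ₀·exp(−β·d) = 0.68 × exp(−0.53 × 2.3) = 0.68 × exp(−1.219)
  = 0.68 × 0.2955 = 0.2010

0.201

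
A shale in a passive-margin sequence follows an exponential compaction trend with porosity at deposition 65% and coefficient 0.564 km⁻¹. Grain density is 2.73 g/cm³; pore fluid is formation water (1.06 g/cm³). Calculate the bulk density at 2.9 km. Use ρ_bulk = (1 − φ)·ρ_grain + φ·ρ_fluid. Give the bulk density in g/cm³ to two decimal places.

2.52 g/cm³

Porosity at depth: n = 0.65·exp(−0.564×2.9) = 0.65×0.1948 = 0.1266
Bulk density: ρ_b = (1−n)ρ_g + n·ρ_f = 0.8734×2.73 + 0.1266×1.06
       = 2.384 + 0.134 = 2.519 g/cm³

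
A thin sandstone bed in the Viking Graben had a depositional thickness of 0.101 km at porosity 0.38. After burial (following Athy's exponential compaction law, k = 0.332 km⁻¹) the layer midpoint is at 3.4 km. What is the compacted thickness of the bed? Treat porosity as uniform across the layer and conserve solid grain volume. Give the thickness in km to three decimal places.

0.071 km

Porosity at 3.4 km: phi = 0.38·exp(−0.332×3.4) = 0.1229
Solid-volume conservation: h(1−phi) = h₀(1−phi₀) ⇒ h = h₀·(1−phi₀)/(1−phi)
h = 0.101 × (1 − 0.38)/(1 − 0.1229) = 0.101 × 0.7069 = 0.0714 km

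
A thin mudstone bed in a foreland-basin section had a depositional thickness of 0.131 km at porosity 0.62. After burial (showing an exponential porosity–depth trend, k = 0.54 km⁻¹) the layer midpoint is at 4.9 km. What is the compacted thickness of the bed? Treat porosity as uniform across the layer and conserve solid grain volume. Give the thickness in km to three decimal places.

Porosity at 4.9 km: phi = 0.62·exp(−0.54×4.9) = 0.0440
Solid-volume conservation: h(1−phi) = h₀(1−phi₀) ⇒ h = h₀·(1−phi₀)/(1−phi)
h = 0.131 × (1 − 0.62)/(1 − 0.0440) = 0.131 × 0.3975 = 0.0521 km

0.052 km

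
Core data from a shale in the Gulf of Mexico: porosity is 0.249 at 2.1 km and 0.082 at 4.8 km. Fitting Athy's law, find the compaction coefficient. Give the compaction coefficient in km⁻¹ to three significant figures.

0.411 km⁻¹

Athy: phi(d) = phi₀ e^(−cd) ⇒ phi₁/phi₂ = e^{c(d₂−d₁)} ⇒ c = ln(phi₁/phi₂)/(d₂−d₁)
c = ln(0.249/0.082) / (4.8 − 2.1) = ln(3.037) / 2.7 = 1.1107 / 2.7 = 0.4114 km⁻¹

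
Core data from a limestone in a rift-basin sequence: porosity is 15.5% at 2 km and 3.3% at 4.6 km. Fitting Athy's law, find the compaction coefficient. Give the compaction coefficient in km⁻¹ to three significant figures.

Athy: φ(Z) = φ₀ e^(−kZ) ⇒ φ₁/φ₂ = e^{k(Z₂−Z₁)} ⇒ k = ln(φ₁/φ₂)/(Z₂−Z₁)
k = ln(0.155/0.033) / (4.6 − 2) = ln(4.697) / 2.6 = 1.5469 / 2.6 = 0.595 km⁻¹

0.595 km⁻¹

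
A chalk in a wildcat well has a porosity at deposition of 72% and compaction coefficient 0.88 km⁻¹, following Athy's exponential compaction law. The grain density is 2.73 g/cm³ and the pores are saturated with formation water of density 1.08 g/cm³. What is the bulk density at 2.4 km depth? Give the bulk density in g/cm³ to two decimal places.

2.59 g/cm³

Porosity at depth: phi = 0.72·exp(−0.88×2.4) = 0.72×0.1210 = 0.0871
Bulk density: ρ_b = (1−phi)ρ_g + phi·ρ_f = 0.9129×2.73 + 0.0871×1.08
       = 2.492 + 0.094 = 2.586 g/cm³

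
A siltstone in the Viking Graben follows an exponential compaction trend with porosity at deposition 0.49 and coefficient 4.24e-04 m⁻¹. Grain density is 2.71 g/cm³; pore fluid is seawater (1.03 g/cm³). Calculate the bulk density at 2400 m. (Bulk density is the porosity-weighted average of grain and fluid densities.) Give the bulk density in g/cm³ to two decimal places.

2.41 g/cm³

Working in km (1 km = 1000 m; k in km⁻¹ = k in m⁻¹ × 1000):
Porosity at depth: φ = 0.49·exp(−0.424×2.4) = 0.49×0.3615 = 0.1771
Bulk density: ρ_b = (1−φ)ρ_g + φ·ρ_f = 0.8229×2.71 + 0.1771×1.03
       = 2.230 + 0.182 = 2.412 g/cm³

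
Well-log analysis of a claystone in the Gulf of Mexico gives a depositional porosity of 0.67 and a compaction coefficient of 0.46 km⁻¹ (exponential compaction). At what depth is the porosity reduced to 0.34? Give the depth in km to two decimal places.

1.47 km

Invert Athy's law: d = ln(φ₀/φ) / β
d = ln(0.67/0.34) / 0.46 = ln(1.971) / 0.46 = 0.6783 / 0.46 = 1.475 km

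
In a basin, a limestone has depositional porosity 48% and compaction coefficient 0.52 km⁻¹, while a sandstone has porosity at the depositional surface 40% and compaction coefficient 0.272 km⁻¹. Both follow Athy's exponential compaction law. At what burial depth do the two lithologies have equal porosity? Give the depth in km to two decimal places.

0.74 km

Set phi₀ₐ e^(−βₐz) = phi₀ᵦ e^(−βᵦz) ⇒ ln(phi₀ₐ/phi₀ᵦ) = (βₐ − βᵦ)·z
z = ln(0.48/0.4) / (0.52 − 0.272) = 0.1823 / 0.248 = 0.735 km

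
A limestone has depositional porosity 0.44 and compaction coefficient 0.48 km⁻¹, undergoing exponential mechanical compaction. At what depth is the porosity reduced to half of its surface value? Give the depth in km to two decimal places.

n/n₀ = 1/2 ⇒ exp(−β·Z) = 1/2 ⇒ Z = ln(2) / β
Z = 0.6931 / 0.48 = 1.444 km

1.44 km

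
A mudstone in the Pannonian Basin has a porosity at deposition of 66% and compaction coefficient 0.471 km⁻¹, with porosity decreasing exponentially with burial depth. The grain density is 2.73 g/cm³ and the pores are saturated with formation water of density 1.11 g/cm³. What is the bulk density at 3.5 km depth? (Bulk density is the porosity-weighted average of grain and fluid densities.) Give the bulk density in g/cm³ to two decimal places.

Porosity at depth: φ = 0.66·exp(−0.471×3.5) = 0.66×0.1923 = 0.1269
Bulk density: ρ_b = (1−φ)ρ_g + φ·ρ_f = 0.8731×2.73 + 0.1269×1.11
       = 2.383 + 0.141 = 2.524 g/cm³

2.52 g/cm³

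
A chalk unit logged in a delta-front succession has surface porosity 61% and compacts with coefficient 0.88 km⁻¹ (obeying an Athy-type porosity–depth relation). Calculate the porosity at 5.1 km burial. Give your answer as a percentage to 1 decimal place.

φ = φ₀·exp(−c·d) = 0.61 × exp(−0.88 × 5.1) = 0.61 × exp(−4.488)
  = 0.61 × 0.0112 = 0.0069

0.7%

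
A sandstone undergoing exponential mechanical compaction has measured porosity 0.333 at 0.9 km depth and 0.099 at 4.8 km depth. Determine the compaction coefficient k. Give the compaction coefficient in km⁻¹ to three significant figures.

Athy: n(Z) = n₀ e^(−kZ) ⇒ n₁/n₂ = e^{k(Z₂−Z₁)} ⇒ k = ln(n₁/n₂)/(Z₂−Z₁)
k = ln(0.333/0.099) / (4.8 − 0.9) = ln(3.364) / 3.9 = 1.2130 / 3.9 = 0.311 km⁻¹

0.311 km⁻¹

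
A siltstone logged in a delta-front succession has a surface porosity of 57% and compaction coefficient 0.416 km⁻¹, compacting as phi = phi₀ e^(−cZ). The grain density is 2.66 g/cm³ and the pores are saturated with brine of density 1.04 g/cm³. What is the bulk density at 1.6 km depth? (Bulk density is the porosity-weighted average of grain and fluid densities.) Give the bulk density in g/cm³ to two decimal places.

2.19 g/cm³

Porosity at depth: phi = 0.57·exp(−0.416×1.6) = 0.57×0.5140 = 0.2930
Bulk density: ρ_b = (1−phi)ρ_g + phi·ρ_f = 0.7070×2.66 + 0.2930×1.04
       = 1.881 + 0.305 = 2.185 g/cm³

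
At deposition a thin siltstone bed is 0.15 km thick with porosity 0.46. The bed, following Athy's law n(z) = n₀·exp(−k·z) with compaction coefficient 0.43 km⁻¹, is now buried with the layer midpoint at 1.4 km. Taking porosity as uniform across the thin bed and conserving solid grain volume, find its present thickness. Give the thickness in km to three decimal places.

0.108 km

Porosity at 1.4 km: n = 0.46·exp(−0.43×1.4) = 0.2519
Solid-volume conservation: h(1−n) = h₀(1−n₀) ⇒ h = h₀·(1−n₀)/(1−n)
h = 0.15 × (1 − 0.46)/(1 − 0.2519) = 0.15 × 0.7219 = 0.1083 km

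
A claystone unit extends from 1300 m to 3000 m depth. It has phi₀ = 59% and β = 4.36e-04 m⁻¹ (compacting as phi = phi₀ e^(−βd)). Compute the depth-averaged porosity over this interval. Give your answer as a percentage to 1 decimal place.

Working in km (1 km = 1000 m; β in km⁻¹ = β in m⁻¹ × 1000):
⟨phi⟩ = (1/(d₂−d₁)) ∫ phi₀ e^(−βd) dd = phi₀·(e^(−β·d₁) − e^(−β·d₂)) / (β·(d₂−d₁))
e^(−0.436×1.3) = 0.5673; e^(−0.436×3) = 0.2704
⟨phi⟩ = 0.59 × (0.5673 − 0.2704) / (0.436 × 1.7) = 0.59 × 0.4007 = 0.2364

23.6%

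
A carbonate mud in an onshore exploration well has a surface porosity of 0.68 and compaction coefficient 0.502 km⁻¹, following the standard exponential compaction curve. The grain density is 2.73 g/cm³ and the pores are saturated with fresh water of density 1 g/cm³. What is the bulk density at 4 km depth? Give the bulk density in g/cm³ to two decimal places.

Porosity at depth: n = 0.68·exp(−0.502×4) = 0.68×0.1343 = 0.0913
Bulk density: ρ_b = (1−n)ρ_g + n·ρ_f = 0.9087×2.73 + 0.0913×1
       = 2.481 + 0.091 = 2.572 g/cm³

2.57 g/cm³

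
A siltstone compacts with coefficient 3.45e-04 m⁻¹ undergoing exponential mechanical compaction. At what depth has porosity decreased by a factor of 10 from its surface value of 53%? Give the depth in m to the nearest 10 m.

Working in km (1 km = 1000 m; k in km⁻¹ = k in m⁻¹ × 1000):
phi/phi₀ = 1/10 ⇒ exp(−k·Z) = 1/10 ⇒ Z = ln(10) / k
Z = 2.3026 / 0.345 = 6.674 km

6670 m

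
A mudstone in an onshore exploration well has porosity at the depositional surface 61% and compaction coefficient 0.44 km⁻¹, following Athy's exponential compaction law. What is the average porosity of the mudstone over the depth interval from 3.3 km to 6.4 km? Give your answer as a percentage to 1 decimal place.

⟨phi⟩ = (1/(Z₂−Z₁)) ∫ phi₀ e^(−cZ) dZ = phi₀·(e^(−c·Z₁) − e^(−c·Z₂)) / (c·(Z₂−Z₁))
e^(−0.44×3.3) = 0.2341; e^(−0.44×6.4) = 0.0598
⟨phi⟩ = 0.61 × (0.2341 − 0.0598) / (0.44 × 3.1) = 0.61 × 0.1278 = 0.0779

7.8%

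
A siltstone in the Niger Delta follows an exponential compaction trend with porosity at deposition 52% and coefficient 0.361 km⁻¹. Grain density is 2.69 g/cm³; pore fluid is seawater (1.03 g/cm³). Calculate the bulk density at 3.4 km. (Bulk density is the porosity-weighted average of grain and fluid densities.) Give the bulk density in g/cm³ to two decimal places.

Porosity at depth: n = 0.52·exp(−0.361×3.4) = 0.52×0.2931 = 0.1524
Bulk density: ρ_b = (1−n)ρ_g + n·ρ_f = 0.8476×2.69 + 0.1524×1.03
       = 2.280 + 0.157 = 2.437 g/cm³

2.44 g/cm³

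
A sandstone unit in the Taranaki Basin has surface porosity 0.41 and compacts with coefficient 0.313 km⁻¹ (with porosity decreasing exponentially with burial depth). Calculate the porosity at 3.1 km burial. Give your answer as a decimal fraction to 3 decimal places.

0.155

φ = φ₀·exp(−k·d) = 0.41 × exp(−0.313 × 3.1) = 0.41 × exp(−0.9703)
  = 0.41 × 0.3790 = 0.1554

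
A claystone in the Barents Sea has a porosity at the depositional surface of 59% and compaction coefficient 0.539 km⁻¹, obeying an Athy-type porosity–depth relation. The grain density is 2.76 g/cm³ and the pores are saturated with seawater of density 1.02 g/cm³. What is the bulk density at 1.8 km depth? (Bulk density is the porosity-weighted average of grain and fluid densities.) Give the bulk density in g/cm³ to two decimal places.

2.37 g/cm³

Porosity at depth: φ = 0.59·exp(−0.539×1.8) = 0.59×0.3790 = 0.2236
Bulk density: ρ_b = (1−φ)ρ_g + φ·ρ_f = 0.7764×2.76 + 0.2236×1.02
       = 2.143 + 0.228 = 2.371 g/cm³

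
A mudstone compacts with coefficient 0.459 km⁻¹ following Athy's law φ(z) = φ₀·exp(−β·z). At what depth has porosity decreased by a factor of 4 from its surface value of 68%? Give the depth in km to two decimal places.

φ/φ₀ = 1/4 ⇒ exp(−β·z) = 1/4 ⇒ z = ln(4) / β
z = 1.3863 / 0.459 = 3.020 km

3.02 km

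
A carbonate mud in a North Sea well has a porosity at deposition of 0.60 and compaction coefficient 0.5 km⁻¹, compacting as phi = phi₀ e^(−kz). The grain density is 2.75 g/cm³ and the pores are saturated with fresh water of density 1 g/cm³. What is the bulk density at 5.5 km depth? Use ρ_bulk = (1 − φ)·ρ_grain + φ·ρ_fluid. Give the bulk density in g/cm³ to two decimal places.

2.68 g/cm³

Porosity at depth: phi = 0.6·exp(−0.5×5.5) = 0.6×0.0639 = 0.0384
Bulk density: ρ_b = (1−phi)ρ_g + phi·ρ_f = 0.9616×2.75 + 0.0384×1
       = 2.645 + 0.038 = 2.683 g/cm³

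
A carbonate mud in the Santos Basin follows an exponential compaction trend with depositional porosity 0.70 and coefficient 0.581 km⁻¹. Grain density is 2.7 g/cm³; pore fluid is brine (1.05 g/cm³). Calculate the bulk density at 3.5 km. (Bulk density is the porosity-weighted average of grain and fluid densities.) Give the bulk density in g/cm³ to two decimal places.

2.55 g/cm³

Porosity at depth: φ = 0.7·exp(−0.581×3.5) = 0.7×0.1309 = 0.0916
Bulk density: ρ_b = (1−φ)ρ_g + φ·ρ_f = 0.9084×2.7 + 0.0916×1.05
       = 2.453 + 0.096 = 2.549 g/cm³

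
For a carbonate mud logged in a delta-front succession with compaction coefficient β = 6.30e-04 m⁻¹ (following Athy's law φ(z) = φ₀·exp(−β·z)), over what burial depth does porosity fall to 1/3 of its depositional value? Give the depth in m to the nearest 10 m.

1740 m

Working in km (1 km = 1000 m; β in km⁻¹ = β in m⁻¹ × 1000):
φ/φ₀ = 1/3 ⇒ exp(−β·z) = 1/3 ⇒ z = ln(3) / β
z = 1.0986 / 0.63 = 1.744 km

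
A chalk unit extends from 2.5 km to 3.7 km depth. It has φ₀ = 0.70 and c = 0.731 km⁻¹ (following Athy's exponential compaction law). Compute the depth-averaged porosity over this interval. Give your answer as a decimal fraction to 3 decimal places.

0.075

⟨φ⟩ = (1/(Z₂−Z₁)) ∫ φ₀ e^(−cZ) dZ = φ₀·(e^(−c·Z₁) − e^(−c·Z₂)) / (c·(Z₂−Z₁))
e^(−0.731×2.5) = 0.1608; e^(−0.731×3.7) = 0.0669
⟨φ⟩ = 0.7 × (0.1608 − 0.0669) / (0.731 × 1.2) = 0.7 × 0.1071 = 0.0750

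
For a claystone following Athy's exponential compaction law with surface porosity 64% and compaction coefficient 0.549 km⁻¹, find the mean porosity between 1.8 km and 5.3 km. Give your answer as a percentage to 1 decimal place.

⟨φ⟩ = (1/(Z₂−Z₁)) ∫ φ₀ e^(−kZ) dZ = φ₀·(e^(−k·Z₁) − e^(−k·Z₂)) / (k·(Z₂−Z₁))
e^(−0.549×1.8) = 0.3722; e^(−0.549×5.3) = 0.0545
⟨φ⟩ = 0.64 × (0.3722 − 0.0545) / (0.549 × 3.5) = 0.64 × 0.1654 = 0.1058

10.6%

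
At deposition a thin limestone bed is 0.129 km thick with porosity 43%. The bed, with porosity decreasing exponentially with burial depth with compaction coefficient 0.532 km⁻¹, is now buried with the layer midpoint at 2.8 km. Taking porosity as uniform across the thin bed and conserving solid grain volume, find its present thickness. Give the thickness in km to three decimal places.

0.081 km

Porosity at 2.8 km: phi = 0.43·exp(−0.532×2.8) = 0.0969
Solid-volume conservation: h(1−phi) = h₀(1−phi₀) ⇒ h = h₀·(1−phi₀)/(1−phi)
h = 0.129 × (1 − 0.43)/(1 − 0.0969) = 0.129 × 0.6312 = 0.0814 km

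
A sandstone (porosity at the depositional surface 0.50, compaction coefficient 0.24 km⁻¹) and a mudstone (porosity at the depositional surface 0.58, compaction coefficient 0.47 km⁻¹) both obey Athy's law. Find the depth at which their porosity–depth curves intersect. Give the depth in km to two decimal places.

0.65 km

Set φ₀ₐ e^(−cₐz) = φ₀ᵦ e^(−cᵦz) ⇒ ln(φ₀ₐ/φ₀ᵦ) = (cₐ − cᵦ)·z
z = ln(0.5/0.58) / (0.24 − 0.47) = -0.1484 / -0.23 = 0.645 km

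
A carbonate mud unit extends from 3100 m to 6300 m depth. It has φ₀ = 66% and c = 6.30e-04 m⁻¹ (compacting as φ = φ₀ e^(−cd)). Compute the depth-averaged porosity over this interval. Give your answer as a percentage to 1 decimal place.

Working in km (1 km = 1000 m; c in km⁻¹ = c in m⁻¹ × 1000):
⟨φ⟩ = (1/(d₂−d₁)) ∫ φ₀ e^(−cd) dd = φ₀·(e^(−c·d₁) − e^(−c·d₂)) / (c·(d₂−d₁))
e^(−0.63×3.1) = 0.1418; e^(−0.63×6.3) = 0.0189
⟨φ⟩ = 0.66 × (0.1418 − 0.0189) / (0.63 × 3.2) = 0.66 × 0.0610 = 0.0403

4.0%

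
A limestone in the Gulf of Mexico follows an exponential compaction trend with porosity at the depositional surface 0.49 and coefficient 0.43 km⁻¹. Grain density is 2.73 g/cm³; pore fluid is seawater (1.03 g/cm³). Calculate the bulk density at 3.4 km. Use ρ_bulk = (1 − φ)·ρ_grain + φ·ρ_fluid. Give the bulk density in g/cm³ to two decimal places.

2.54 g/cm³

Porosity at depth: n = 0.49·exp(−0.43×3.4) = 0.49×0.2318 = 0.1136
Bulk density: ρ_b = (1−n)ρ_g + n·ρ_f = 0.8864×2.73 + 0.1136×1.03
       = 2.420 + 0.117 = 2.537 g/cm³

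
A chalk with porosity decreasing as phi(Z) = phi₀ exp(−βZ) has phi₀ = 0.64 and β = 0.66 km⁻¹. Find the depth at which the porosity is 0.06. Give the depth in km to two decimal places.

Invert Athy's law: Z = ln(phi₀/phi) / β
Z = ln(0.64/0.06) / 0.66 = ln(10.67) / 0.66 = 2.3671 / 0.66 = 3.587 km

3.59 km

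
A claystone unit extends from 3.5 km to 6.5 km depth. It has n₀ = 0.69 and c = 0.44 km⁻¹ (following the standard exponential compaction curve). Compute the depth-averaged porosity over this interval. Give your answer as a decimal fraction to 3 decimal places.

⟨n⟩ = (1/(d₂−d₁)) ∫ n₀ e^(−cd) dd = n₀·(e^(−c·d₁) − e^(−c·d₂)) / (c·(d₂−d₁))
e^(−0.44×3.5) = 0.2144; e^(−0.44×6.5) = 0.0573
⟨n⟩ = 0.69 × (0.2144 − 0.0573) / (0.44 × 3) = 0.69 × 0.1190 = 0.0821

0.082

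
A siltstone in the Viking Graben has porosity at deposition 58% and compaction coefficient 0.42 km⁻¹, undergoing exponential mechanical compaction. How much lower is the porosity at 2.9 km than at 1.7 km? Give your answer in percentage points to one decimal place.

phi(1.7) = 0.58·e^(−0.42×1.7) = 0.2840
phi(2.9) = 0.58·e^(−0.42×2.9) = 0.1716
Δphi = 0.2840 − 0.1716 = 0.1124

11.2 percentage points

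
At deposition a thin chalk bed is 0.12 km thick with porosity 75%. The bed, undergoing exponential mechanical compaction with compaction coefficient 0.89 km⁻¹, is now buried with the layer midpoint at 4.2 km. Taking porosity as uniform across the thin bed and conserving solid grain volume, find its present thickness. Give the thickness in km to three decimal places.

Porosity at 4.2 km: n = 0.75·exp(−0.89×4.2) = 0.0179
Solid-volume conservation: h(1−n) = h₀(1−n₀) ⇒ h = h₀·(1−n₀)/(1−n)
h = 0.12 × (1 − 0.75)/(1 − 0.0179) = 0.12 × 0.2545 = 0.0305 km

0.031 km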